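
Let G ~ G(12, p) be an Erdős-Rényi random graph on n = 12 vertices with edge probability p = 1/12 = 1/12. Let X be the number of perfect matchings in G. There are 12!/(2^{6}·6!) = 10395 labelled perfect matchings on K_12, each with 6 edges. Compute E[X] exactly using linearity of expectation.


K_12 has 12!/(2^{6}·6!) = 10395 labelled perfect matchings.
For each such perfect matching H, let X_H = 1 if all 6 edges of H are present in G. Then P[X_H = 1] = p^{6} = (1/12)^{6} = 1/2985984.
By linearity: E[X] = Σ_H E[X_H] = 10395 · p^{6} = 10395 · 1/2985984 = 385/110592.
Numerically: E[X] ≈ 0.003481.

E[X] = 10395 · (1/12)^{6} = 385/110592 ≈ 0.003481.


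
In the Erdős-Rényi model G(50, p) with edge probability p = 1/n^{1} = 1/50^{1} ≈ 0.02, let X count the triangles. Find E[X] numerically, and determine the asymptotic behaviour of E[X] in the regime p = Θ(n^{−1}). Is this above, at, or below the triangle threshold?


Number of potential triangles: C(50, 3) = 19600.
Each occurs with probability p³ ≈ (0.02)³ ≈ 8.0000000e-06.
By linearity: E[X] = C(50, 3)·p³ ≈ 19600 · 8.0000000e-06 ≈ 0.15680.
Here α = 1, so p = 1/n is exactly at the triangle threshold p ~ 1/n. Asymptotically E[X] → c³/6 = 1³/6 = 1/6 ≈ 0.16667, a bounded constant. In this regime the triangle count is asymptotically Poisson(c³/6).

E[X] ≈ 0.15680; in regime p = Θ(1/n^{1}) E[X] stays bounded (at the triangle threshold p ~ 1/n).


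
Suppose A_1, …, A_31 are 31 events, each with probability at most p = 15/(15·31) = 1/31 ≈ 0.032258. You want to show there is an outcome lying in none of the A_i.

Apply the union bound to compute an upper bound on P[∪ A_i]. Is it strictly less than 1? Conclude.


Union bound: P[∪_{i=1}^{31} A_i] ≤ Σ_i P[A_i] ≤ 31·p = 31·(1/31) = 1.
Numerically: 1 ≈ 1.000000.
Is 1 < 1? NO.
Since the bound 1 is ≥ 1, the union bound is uninformative here; it does NOT by itself certify existence.

31·p = 1 ≈ 1.000000; existence NOT certified by the union bound.


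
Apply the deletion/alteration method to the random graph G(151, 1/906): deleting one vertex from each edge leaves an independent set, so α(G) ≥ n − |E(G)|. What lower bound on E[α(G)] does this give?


E[|E(G)|] = C(151, 2)·p = 11325 · (1/906) = 25/2.
E[α(G)] ≥ n − E[|E(G)|] = 151 − 25/2 = 277/2.
Numerically: ≈ 138.500.
(This is only a lower bound; the true E[α(G)] may be larger.)

E[α(G)] ≥ 277/2 ≈ 138.500.


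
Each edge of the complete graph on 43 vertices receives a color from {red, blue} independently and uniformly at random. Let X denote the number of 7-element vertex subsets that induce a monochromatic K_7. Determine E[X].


Let X = Σ_S X_S over the C(43, 7) = 32224114 subsets S of size 7, where X_S = 1 if the K_7 on S is monochromatic.
For a fixed S, the K_7 on S has C(7, 2) = 21 edges. P[all 21 edges red] = (1/2)^21, and likewise for blue, so P[monochromatic] = 2·(1/2)^21 = 2^{1 − 21} = 1/1048576.
By linearity of expectation: E[X] = C(43, 7) · 2^{1 − 21} = 32224114 · 1/1048576 = 16112057/524288.
Numerically: E[X] ≈ 30.73131.

E[X] = C(43,7)·2^(1−C(7,2)) = 16112057/524288 ≈ 30.73131.


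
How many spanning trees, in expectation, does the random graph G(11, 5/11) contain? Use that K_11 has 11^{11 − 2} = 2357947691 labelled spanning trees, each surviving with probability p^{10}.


K_11 has 11^{11 − 2} = 2357947691 labelled spanning trees.
For each such spanning tree H, let X_H = 1 if all 10 edges of H are present in G. Then P[X_H = 1] = p^{10} = (5/11)^{10} = 9765625/25937424601.
By linearity of expectation: E[X] = Σ_H E[X_H] = 2357947691 · p^{10} = 2357947691 · 9765625/25937424601 = 9765625/11.
Numerically: E[X] ≈ 8.88e+05.

E[X] = 2357947691 · (5/11)^{10} = 9765625/11 ≈ 8.88e+05.


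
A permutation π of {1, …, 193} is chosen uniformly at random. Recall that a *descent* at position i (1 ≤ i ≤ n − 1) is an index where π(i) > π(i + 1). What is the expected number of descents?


Write X = Σ X_I over i = 1, …, 192, with X_I the indicator of one descent.
There are 192 indicators.
For each fixed i, the pair (π(i), π(i+1)) is a uniformly random ordered pair of distinct values from {1, …, 193}; by symmetry P[π(i) > π(i+1)] = 1/2.
By linearity: E[X] = 192 · (1/2) = (193 − 1) · (1/2) = 96 ≈ 96.000000.

E[X] = 96 = 96.000000.


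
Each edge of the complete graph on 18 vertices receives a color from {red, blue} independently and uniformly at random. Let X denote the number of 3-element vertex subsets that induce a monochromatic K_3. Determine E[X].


Let X = Σ_S X_S over the C(18, 3) = 816 subsets S of size 3, where X_S = 1 if the K_3 on S is monochromatic.
For a fixed S, the K_3 on S has C(3, 2) = 3 edges. P[all 3 edges red] = (1/2)^3, and likewise for blue, so P[monochromatic] = 2·(1/2)^3 = 2^{1 − 3} = 1/4.
By linearity of expectation: E[X] = C(18, 3) · 2^{1 − 3} = 816 · 1/4 = 204.
Numerically: E[X] ≈ 204.0000.

E[X] = C(18,3)·2^(1−C(3,2)) = 204 ≈ 204.0000.


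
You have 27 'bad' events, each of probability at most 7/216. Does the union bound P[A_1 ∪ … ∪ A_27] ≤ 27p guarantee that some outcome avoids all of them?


Union bound: P[∪_{i=1}^{27} A_i] ≤ Σ_i P[A_i] ≤ 27·p = 27·(7/216) = 7/8.
Numerically: 7/8 ≈ 0.8750.
Is 7/8 < 1? YES.
Since P[∪ A_i] ≤ 7/8 < 1, the complement has P[∩ A_i^c] ≥ 1 − 7/8 = 1/8 > 0, so some outcome avoids every A_i.

27·p = 7/8 ≈ 0.8750; existence CERTIFIED by the union bound.


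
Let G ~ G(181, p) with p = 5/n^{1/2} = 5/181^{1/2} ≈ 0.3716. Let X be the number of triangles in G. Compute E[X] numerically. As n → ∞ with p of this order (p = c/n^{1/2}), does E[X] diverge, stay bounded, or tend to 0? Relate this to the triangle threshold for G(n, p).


Number of potential triangles: C(181, 3) = 971970.
Each occurs with probability p³ ≈ (0.3716)³ ≈ 5.133247e-02.
By linearity: E[X] = C(181, 3)·p³ ≈ 971970 · 5.133247e-02 ≈ 49893.6196.
Since α = 1/2 < 1, p = c/n^{1/2} ≫ 1/n is above the triangle threshold p ~ 1/n. Asymptotically E[X] ~ (c³/6)·n^{3(1−α)} = (5³/6)·n^{1.5} → ∞; triangles are abundant w.h.p.

E[X] ≈ 49893.6196; in regime p = Θ(1/n^{1/2}) E[X] diverges (above the triangle threshold p ~ 1/n).


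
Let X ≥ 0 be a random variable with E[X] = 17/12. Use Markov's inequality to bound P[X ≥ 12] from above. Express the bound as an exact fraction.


μ = E[X] = 17/12, a = 12.
Markov: P[X ≥ 12] ≤ μ/a = (17/12)/12 = 17/144.
Numerically: ≈ 0.11806.
(Since a = 12 > μ = 1.41667, the bound 17/144 is < 1 and informative.)

P[X ≥ 12] ≤ 17/144 ≈ 0.11806.


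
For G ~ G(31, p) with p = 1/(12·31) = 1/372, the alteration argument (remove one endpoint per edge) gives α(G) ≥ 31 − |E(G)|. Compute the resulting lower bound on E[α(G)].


E[|E(G)|] = C(31, 2)·p = 465 · (1/372) = 5/4.
E[α(G)] ≥ n − E[|E(G)|] = 31 − 5/4 = 119/4.
Numerically: ≈ 29.750.
(This is only a lower bound; the true E[α(G)] may be larger.)

E[α(G)] ≥ 119/4 ≈ 29.750.


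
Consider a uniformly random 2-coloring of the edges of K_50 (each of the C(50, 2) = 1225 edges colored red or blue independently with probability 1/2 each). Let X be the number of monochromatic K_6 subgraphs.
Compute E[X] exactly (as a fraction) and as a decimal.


Let X = Σ_S X_S over the C(50, 6) = 15890700 subsets S of size 6, where X_S = 1 if the K_6 on S is monochromatic.
For a fixed S, the K_6 on S has C(6, 2) = 15 edges. P[all 15 edges red] = (1/2)^15, and likewise for blue, so P[monochromatic] = 2·(1/2)^15 = 2^{1 − 15} = 1/16384.
By linearity: E[X] = C(50, 6) · 2^{1 − 15} = 15890700 · 1/16384 = 3972675/4096.
Numerically: E[X] ≈ 969.891357.

E[X] = C(50,6)·2^(1−C(6,2)) = 3972675/4096 ≈ 969.891357.


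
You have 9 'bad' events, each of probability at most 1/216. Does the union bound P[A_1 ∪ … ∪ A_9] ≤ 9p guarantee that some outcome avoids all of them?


Union bound: P[∪_{i=1}^{9} A_i] ≤ Σ_i P[A_i] ≤ 9·p = 9·(1/216) = 1/24.
Numerically: 1/24 ≈ 0.04167.
Is 1/24 < 1? YES.
Since P[∪ A_i] ≤ 1/24 < 1, the complement has P[∩ A_i^c] ≥ 1 − 1/24 = 23/24 > 0, so some outcome avoids every A_i.

9·p = 1/24 ≈ 0.04167; existence CERTIFIED by the union bound.


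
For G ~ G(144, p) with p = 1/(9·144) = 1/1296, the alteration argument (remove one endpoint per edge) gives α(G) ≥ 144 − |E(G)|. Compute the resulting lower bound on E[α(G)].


E[|E(G)|] = C(144, 2)·p = 10296 · (1/1296) = 143/18.
E[α(G)] ≥ n − E[|E(G)|] = 144 − 143/18 = 2449/18.
Numerically: ≈ 136.0556.
(This is only a lower bound; the true E[α(G)] may be larger.)

E[α(G)] ≥ 2449/18 ≈ 136.0556.


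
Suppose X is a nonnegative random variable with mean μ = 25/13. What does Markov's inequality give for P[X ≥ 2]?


μ = E[X] = 25/13, a = 2.
Markov: P[X ≥ 2] ≤ μ/a = (25/13)/2 = 25/26.
Numerically: ≈ 0.96154.
(Since a = 2 > μ = 1.92308, the bound 25/26 is < 1 and informative.)

P[X ≥ 2] ≤ 25/26 ≈ 0.96154.


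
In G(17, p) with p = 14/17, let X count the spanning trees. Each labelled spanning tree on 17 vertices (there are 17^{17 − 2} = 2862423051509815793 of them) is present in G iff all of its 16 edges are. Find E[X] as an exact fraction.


K_17 has 17^{17 − 2} = 2862423051509815793 labelled spanning trees.
For each such spanning tree H, let X_H = 1 if all 16 edges of H are present in G. Then P[X_H = 1] = p^{16} = (14/17)^{16} = 2177953337809371136/48661191875666868481.
Summing the indicators: E[X] = Σ_H E[X_H] = 2862423051509815793 · p^{16} = 2862423051509815793 · 2177953337809371136/48661191875666868481 = 2177953337809371136/17.
Numerically: E[X] ≈ 1.2811e+17.

E[X] = 2862423051509815793 · (14/17)^{16} = 2177953337809371136/17 ≈ 1.2811e+17.


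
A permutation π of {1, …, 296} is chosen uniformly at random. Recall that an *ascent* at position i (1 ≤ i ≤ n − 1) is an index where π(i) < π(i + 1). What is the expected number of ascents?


Write X = Σ X_I over i = 1, …, 295, with X_I the indicator of one ascent.
There are 295 indicators.
For each fixed i, the pair (π(i), π(i+1)) is a uniformly random ordered pair of distinct values from {1, …, 296}; by symmetry P[π(i) < π(i+1)] = 1/2.
By linearity: E[X] = 295 · (1/2) = (296 − 1) · (1/2) = 295/2 ≈ 147.5000.

E[X] = 295/2 = 147.5000.


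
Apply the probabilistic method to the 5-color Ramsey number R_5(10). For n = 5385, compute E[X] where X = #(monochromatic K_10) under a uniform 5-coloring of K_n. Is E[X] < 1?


E[X] = C(5385, 10) · 5^{1 − 45} = 5603542957245638044321604098176 · 5^{−44} = 5603542957245638044321604098176/5684341886080801486968994140625.
As a reduced fraction: E[X] = 5603542957245638044321604098176/5684341886080801486968994140625 ≈ 0.98579.
Is E[X] < 1? YES.
Since E[X] < 1, there exists a 5-coloring of K_{5385} with no monochromatic K_10; hence R_5(10) > 5385.

E[X] = 5603542957245638044321604098176/5684341886080801486968994140625 ≈ 0.98579; E[X] < 1, so R_5(10) > 5385.


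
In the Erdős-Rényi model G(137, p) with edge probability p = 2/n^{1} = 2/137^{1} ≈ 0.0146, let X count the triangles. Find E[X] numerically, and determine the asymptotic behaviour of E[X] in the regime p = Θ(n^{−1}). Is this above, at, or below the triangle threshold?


Number of potential triangles: C(137, 3) = 419220.
Each occurs with probability p³ ≈ (0.0146)³ ≈ 3.11120e-06.
By linearity: E[X] = C(137, 3)·p³ ≈ 419220 · 3.11120e-06 ≈ 1.304.
Here α = 1, so p = 2/n is exactly at the triangle threshold p ~ 1/n. Asymptotically E[X] → c³/6 = 2³/6 = 4/3 ≈ 1.333, a bounded constant. In this regime the triangle count is asymptotically Poisson(c³/6).

E[X] ≈ 1.304; in regime p = Θ(1/n^{1}) E[X] stays bounded (at the triangle threshold p ~ 1/n).


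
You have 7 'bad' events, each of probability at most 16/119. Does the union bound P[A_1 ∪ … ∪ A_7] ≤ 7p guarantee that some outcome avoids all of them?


Union bound: P[∪_{i=1}^{7} A_i] ≤ Σ_i P[A_i] ≤ 7·p = 7·(16/119) = 16/17.
Numerically: 16/17 ≈ 0.941.
Is 16/17 < 1? YES.
Since P[∪ A_i] ≤ 16/17 < 1, the complement has P[∩ A_i^c] ≥ 1 − 16/17 = 1/17 > 0, so some outcome avoids every A_i.

7·p = 16/17 ≈ 0.941; existence CERTIFIED by the union bound.


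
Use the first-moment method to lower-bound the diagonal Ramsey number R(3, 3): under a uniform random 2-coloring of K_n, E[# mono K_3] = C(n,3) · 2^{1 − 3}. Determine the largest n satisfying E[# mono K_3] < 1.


We need C(n, 3) · 2^{1 − 3} < 1, i.e. C(n, 3) < 2^{3 − 1} = 4.
Check values of n near the boundary:
  n = 3: C(3, 3) = 1; 1 < 4? YES
  n = 4: C(4, 3) = 4; 4 < 4? NO
The largest n with C(n, 3) < 4 is n = 3 (where E[X] = 1/4 ≈ 0.2500000). Hence R(3, 3) > 3, i.e. R(3, 3) ≥ 4.

Largest n = 3; hence R(3, 3) > 3.


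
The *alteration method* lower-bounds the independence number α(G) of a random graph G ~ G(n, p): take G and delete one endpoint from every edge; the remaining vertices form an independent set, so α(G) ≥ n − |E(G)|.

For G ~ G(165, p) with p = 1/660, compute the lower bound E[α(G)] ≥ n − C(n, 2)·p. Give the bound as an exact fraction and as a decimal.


E[|E(G)|] = C(165, 2)·p = 13530 · (1/660) = 41/2.
E[α(G)] ≥ n − E[|E(G)|] = 165 − 41/2 = 289/2.
Numerically: ≈ 144.50000.
(This is only a lower bound; the true E[α(G)] may be larger.)

E[α(G)] ≥ 289/2 ≈ 144.50000.


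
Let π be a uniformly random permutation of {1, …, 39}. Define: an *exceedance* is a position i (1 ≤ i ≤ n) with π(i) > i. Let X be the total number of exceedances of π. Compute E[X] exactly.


Write X = Σ_{i=1}^{39} X_i, where X_i = 1_{π(i) > i}.
For each fixed i, π(i) is uniform over {1, …, 39} (marginal of a uniform permutation), so P[π(i) > i] = (n − i)/n. Summing: Σ_{i=1}^{39} (n − i)/n = (0 + 1 + … + 38)/39 = 39(39 − 1)/(2·39) = (39 − 1)/2.
Hence E[X] = Σ_{i=1}^{39} (39 − i)/39 = 19 ≈ 19.00000.

E[X] = 19 = 19.00000.


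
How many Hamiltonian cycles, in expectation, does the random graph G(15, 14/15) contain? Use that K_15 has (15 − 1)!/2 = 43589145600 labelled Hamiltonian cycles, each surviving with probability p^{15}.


K_15 has (15 − 1)!/2 = 43589145600 labelled Hamiltonian cycles.
For each such Hamiltonian cycle H, let X_H = 1 if all 15 edges of H are present in G. Then P[X_H = 1] = p^{15} = (14/15)^{15} = 155568095557812224/437893890380859375.
By linearity: E[X] = Σ_H E[X_H] = 43589145600 · p^{15} = 43589145600 · 155568095557812224/437893890380859375 = 1116227221067356419653632/72081298828125.
Numerically: E[X] ≈ 1.54857e+10.

E[X] = 43589145600 · (14/15)^{15} = 1116227221067356419653632/72081298828125 ≈ 1.54857e+10.


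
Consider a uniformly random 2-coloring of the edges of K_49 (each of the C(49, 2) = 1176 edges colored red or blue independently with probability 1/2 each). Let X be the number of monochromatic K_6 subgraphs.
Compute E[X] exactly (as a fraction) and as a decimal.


Let X = Σ_S X_S over the C(49, 6) = 13983816 subsets S of size 6, where X_S = 1 if the K_6 on S is monochromatic.
For a fixed S, the K_6 on S has C(6, 2) = 15 edges. P[all 15 edges red] = (1/2)^15, and likewise for blue, so P[monochromatic] = 2·(1/2)^15 = 2^{1 − 15} = 1/16384.
By linearity: E[X] = C(49, 6) · 2^{1 − 15} = 13983816 · 1/16384 = 1747977/2048.
Numerically: E[X] ≈ 853.504.

E[X] = C(49,6)·2^(1−C(6,2)) = 1747977/2048 ≈ 853.504.


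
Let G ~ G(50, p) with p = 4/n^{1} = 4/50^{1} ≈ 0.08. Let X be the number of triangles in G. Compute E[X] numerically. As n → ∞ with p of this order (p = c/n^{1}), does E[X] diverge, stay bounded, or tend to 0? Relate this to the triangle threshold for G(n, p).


Number of potential triangles: C(50, 3) = 19600.
Each occurs with probability p³ ≈ (0.08)³ ≈ 5.12000000e-04.
By linearity: E[X] = C(50, 3)·p³ ≈ 19600 · 5.12000000e-04 ≈ 10.035200.
Here α = 1, so p = 4/n is exactly at the triangle threshold p ~ 1/n. Asymptotically E[X] → c³/6 = 4³/6 = 32/3 ≈ 10.666667, a bounded constant. In this regime the triangle count is asymptotically Poisson(c³/6).

E[X] ≈ 10.035200; in regime p = Θ(1/n^{1}) E[X] stays bounded (at the triangle threshold p ~ 1/n).


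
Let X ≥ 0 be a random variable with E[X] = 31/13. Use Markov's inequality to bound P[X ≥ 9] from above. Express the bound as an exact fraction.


μ = E[X] = 31/13, a = 9.
Markov: P[X ≥ 9] ≤ μ/a = (31/13)/9 = 31/117.
Numerically: ≈ 0.26496.
(Since a = 9 > μ = 2.38462, the bound 31/117 is < 1 and informative.)

P[X ≥ 9] ≤ 31/117 ≈ 0.26496.


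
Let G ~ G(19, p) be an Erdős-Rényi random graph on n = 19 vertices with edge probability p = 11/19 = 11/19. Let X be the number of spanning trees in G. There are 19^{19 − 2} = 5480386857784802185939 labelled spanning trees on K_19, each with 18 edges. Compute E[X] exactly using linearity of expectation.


K_19 has 19^{19 − 2} = 5480386857784802185939 labelled spanning trees.
For each such spanning tree H, let X_H = 1 if all 18 edges of H are present in G. Then P[X_H = 1] = p^{18} = (11/19)^{18} = 5559917313492231481/104127350297911241532841.
By linearity: E[X] = Σ_H E[X_H] = 5480386857784802185939 · p^{18} = 5480386857784802185939 · 5559917313492231481/104127350297911241532841 = 5559917313492231481/19.
Numerically: E[X] ≈ 2.9263e+17.

E[X] = 5480386857784802185939 · (11/19)^{18} = 5559917313492231481/19 ≈ 2.9263e+17.


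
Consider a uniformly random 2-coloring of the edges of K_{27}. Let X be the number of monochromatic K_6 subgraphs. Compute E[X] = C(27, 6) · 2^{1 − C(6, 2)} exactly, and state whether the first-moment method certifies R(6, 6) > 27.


E[X] = C(27, 6) · 2^{1 − 15} = 296010 · 2^{−14} = 296010/16384.
As a reduced fraction: E[X] = 148005/8192 ≈ 18.067017.
Is E[X] < 1? NO.
Since E[X] ≥ 1, the first-moment bound is inconclusive at n = 27; it does NOT by itself certify R(6, 6) > 27.

E[X] = 148005/8192 ≈ 18.067017; E[X] ≥ 1; first-moment method inconclusive here.


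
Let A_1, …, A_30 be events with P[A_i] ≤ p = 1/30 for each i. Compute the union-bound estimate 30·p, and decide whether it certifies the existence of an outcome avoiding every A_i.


Union bound: P[∪_{i=1}^{30} A_i] ≤ Σ_i P[A_i] ≤ 30·p = 30·(1/30) = 1.
Numerically: 1 ≈ 1.0000.
Is 1 < 1? NO.
Since the bound 1 is ≥ 1, the union bound is uninformative here; it does NOT by itself certify existence.

30·p = 1 ≈ 1.0000; existence NOT certified by the union bound.


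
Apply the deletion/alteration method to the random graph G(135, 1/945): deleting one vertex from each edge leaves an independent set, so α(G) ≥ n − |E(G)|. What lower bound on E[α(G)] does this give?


E[|E(G)|] = C(135, 2)·p = 9045 · (1/945) = 67/7.
E[α(G)] ≥ n − E[|E(G)|] = 135 − 67/7 = 878/7.
Numerically: ≈ 125.429.
(This is only a lower bound; the true E[α(G)] may be larger.)

E[α(G)] ≥ 878/7 ≈ 125.429.


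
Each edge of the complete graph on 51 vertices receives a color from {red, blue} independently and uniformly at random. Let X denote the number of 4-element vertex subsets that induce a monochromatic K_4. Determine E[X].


Let X = Σ_S X_S over the C(51, 4) = 249900 subsets S of size 4, where X_S = 1 if the K_4 on S is monochromatic.
For a fixed S, the K_4 on S has C(4, 2) = 6 edges. P[all 6 edges red] = (1/2)^6, and likewise for blue, so P[monochromatic] = 2·(1/2)^6 = 2^{1 − 6} = 1/32.
By linearity of expectation: E[X] = C(51, 4) · 2^{1 − 6} = 249900 · 1/32 = 62475/8.
Numerically: E[X] ≈ 7809.37500.

E[X] = C(51,4)·2^(1−C(4,2)) = 62475/8 ≈ 7809.37500.


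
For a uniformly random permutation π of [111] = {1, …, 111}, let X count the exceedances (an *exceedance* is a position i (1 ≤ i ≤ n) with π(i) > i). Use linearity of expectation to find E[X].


Write X = Σ_{i=1}^{111} X_i, where X_i = 1_{π(i) > i}.
For each fixed i, π(i) is uniform over {1, …, 111} (marginal of a uniform permutation), so P[π(i) > i] = (n − i)/n. Summing: Σ_{i=1}^{111} (n − i)/n = (0 + 1 + … + 110)/111 = 111(111 − 1)/(2·111) = (111 − 1)/2.
Hence E[X] = Σ_{i=1}^{111} (111 − i)/111 = 55 ≈ 55.00000.

E[X] = 55 = 55.00000.


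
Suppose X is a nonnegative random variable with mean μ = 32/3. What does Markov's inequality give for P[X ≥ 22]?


μ = E[X] = 32/3, a = 22.
Markov: P[X ≥ 22] ≤ μ/a = (32/3)/22 = 16/33.
Numerically: ≈ 0.48485.
(Since a = 22 > μ = 10.66667, the bound 16/33 is < 1 and informative.)

P[X ≥ 22] ≤ 16/33 ≈ 0.48485.


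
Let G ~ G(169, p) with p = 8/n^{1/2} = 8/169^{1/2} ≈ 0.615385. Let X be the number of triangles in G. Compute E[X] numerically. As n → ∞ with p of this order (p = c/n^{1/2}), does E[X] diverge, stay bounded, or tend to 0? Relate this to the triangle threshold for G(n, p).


Number of potential triangles: C(169, 3) = 790244.
Each occurs with probability p³ ≈ (0.615385)³ ≈ 2.33045061e-01.
By linearity: E[X] = C(169, 3)·p³ ≈ 790244 · 2.33045061e-01 ≈ 184162.461538.
Since α = 1/2 < 1, p = c/n^{1/2} ≫ 1/n is above the triangle threshold p ~ 1/n. Asymptotically E[X] ~ (c³/6)·n^{3(1−α)} = (8³/6)·n^{1.5} → ∞; triangles are abundant w.h.p.

E[X] ≈ 184162.461538; in regime p = Θ(1/n^{1/2}) E[X] diverges (above the triangle threshold p ~ 1/n).


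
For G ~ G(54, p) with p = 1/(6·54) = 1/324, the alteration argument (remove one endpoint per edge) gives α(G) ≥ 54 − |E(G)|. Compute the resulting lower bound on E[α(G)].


E[|E(G)|] = C(54, 2)·p = 1431 · (1/324) = 53/12.
E[α(G)] ≥ n − E[|E(G)|] = 54 − 53/12 = 595/12.
Numerically: ≈ 49.583.
(This is only a lower bound; the true E[α(G)] may be larger.)

E[α(G)] ≥ 595/12 ≈ 49.583.


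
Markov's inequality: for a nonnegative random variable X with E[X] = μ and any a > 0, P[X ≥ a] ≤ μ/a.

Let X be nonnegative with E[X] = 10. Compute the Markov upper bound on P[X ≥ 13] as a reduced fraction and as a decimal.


μ = E[X] = 10, a = 13.
Markov: P[X ≥ 13] ≤ μ/a = (10)/13 = 10/13.
Numerically: ≈ 0.76923.
(Since a = 13 > μ = 10.00000, the bound 10/13 is < 1 and informative.)

P[X ≥ 13] ≤ 10/13 ≈ 0.76923.


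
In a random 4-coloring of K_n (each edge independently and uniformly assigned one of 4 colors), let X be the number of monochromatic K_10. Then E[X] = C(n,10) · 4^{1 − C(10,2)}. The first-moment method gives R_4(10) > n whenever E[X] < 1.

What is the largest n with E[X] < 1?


We need C(n, 10) · 4^{1 − 45} < 1, i.e. C(n, 10) < 4^{45 − 1} = 309485009821345068724781056.
Check values of n near the boundary:
  n = 2019: C(2019, 10) = 303322949179835278009229628; 303322949179835278009229628 < 309485009821345068724781056? YES
  n = 2020: C(2020, 10) = 304832018578739931133653656; 304832018578739931133653656 < 309485009821345068724781056? YES
  n = 2021: C(2021, 10) = 306347841644770462864800616; 306347841644770462864800616 < 309485009821345068724781056? YES
  n = 2022: C(2022, 10) = 307870445231474093395937796; 307870445231474093395937796 < 309485009821345068724781056? YES
  n = 2023: C(2023, 10) = 309399856285778485315440716; 309399856285778485315440716 < 309485009821345068724781056? YES
  n = 2024: C(2024, 10) = 310936101848269937576192656; 310936101848269937576192656 < 309485009821345068724781056? NO
  n = 2025: C(2025, 10) = 312479209053472269772600560; 312479209053472269772600560 < 309485009821345068724781056? NO
  n = 2026: C(2026, 10) = 314029205130126398094885285; 314029205130126398094885285 < 309485009821345068724781056? NO
The largest n with C(n, 10) < 309485009821345068724781056 is n = 2023 (where E[X] = 77349964071444621328860179/77371252455336267181195264 ≈ 1.000). Hence R_4(10) > 2023, i.e. R_4(10) ≥ 2024.

Largest n = 2023; hence R_4(10) > 2023.


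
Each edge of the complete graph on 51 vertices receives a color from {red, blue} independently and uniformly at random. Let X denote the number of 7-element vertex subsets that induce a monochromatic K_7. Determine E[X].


Let X = Σ_S X_S over the C(51, 7) = 115775100 subsets S of size 7, where X_S = 1 if the K_7 on S is monochromatic.
For a fixed S, the K_7 on S has C(7, 2) = 21 edges. P[all 21 edges red] = (1/2)^21, and likewise for blue, so P[monochromatic] = 2·(1/2)^21 = 2^{1 − 21} = 1/1048576.
By linearity of expectation: E[X] = C(51, 7) · 2^{1 − 21} = 115775100 · 1/1048576 = 28943775/262144.
Numerically: E[X] ≈ 110.411739.

E[X] = C(51,7)·2^(1−C(7,2)) = 28943775/262144 ≈ 110.411739.


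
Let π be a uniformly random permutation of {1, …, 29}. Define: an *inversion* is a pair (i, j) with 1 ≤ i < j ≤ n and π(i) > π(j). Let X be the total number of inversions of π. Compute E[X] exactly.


Write X = Σ X_I over the C(29, 2) = 406 pairs i < j, with X_I the indicator of one inversion.
There are 406 indicators.
For each fixed pair i < j, the values π(i) and π(j) are two distinct elements of {1, …, 29} in uniformly random order; by symmetry P[π(i) > π(j)] = 1/2.
By linearity: E[X] = 406 · (1/2) = C(29, 2) · (1/2) = 406/2 = 203 ≈ 203.00000.

E[X] = 203 = 203.00000.


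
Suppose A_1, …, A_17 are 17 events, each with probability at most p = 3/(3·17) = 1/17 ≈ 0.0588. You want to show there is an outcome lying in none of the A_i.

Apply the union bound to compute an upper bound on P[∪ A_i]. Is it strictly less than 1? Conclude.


Union bound: P[∪_{i=1}^{17} A_i] ≤ Σ_i P[A_i] ≤ 17·p = 17·(1/17) = 1.
Numerically: 1 ≈ 1.0000.
Is 1 < 1? NO.
Since the bound 1 is ≥ 1, the union bound is uninformative here; it does NOT by itself certify existence.

17·p = 1 ≈ 1.0000; existence NOT certified by the union bound.


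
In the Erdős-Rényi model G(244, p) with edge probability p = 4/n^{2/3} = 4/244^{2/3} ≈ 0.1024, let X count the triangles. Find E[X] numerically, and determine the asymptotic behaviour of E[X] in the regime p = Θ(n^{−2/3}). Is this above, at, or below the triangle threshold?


Number of potential triangles: C(244, 3) = 2391444.
Each occurs with probability p³ ≈ (0.1024)³ ≈ 1.074980e-03.
By linearity: E[X] = C(244, 3)·p³ ≈ 2391444 · 1.074980e-03 ≈ 2570.7541.
Since α = 2/3 < 1, p = c/n^{2/3} ≫ 1/n is above the triangle threshold p ~ 1/n. Asymptotically E[X] ~ (c³/6)·n^{3(1−α)} = (4³/6)·n^{1} → ∞; triangles are abundant w.h.p.

E[X] ≈ 2570.7541; in regime p = Θ(1/n^{2/3}) E[X] diverges (above the triangle threshold p ~ 1/n).


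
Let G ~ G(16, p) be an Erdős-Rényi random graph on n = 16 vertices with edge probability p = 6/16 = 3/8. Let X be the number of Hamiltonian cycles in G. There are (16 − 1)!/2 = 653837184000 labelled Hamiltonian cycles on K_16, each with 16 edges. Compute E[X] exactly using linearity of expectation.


K_16 has (16 − 1)!/2 = 653837184000 labelled Hamiltonian cycles.
For each such Hamiltonian cycle H, let X_H = 1 if all 16 edges of H are present in G. Then P[X_H = 1] = p^{16} = (3/8)^{16} = 43046721/281474976710656.
By linearity of expectation: E[X] = Σ_H E[X_H] = 653837184000 · p^{16} = 653837184000 · 43046721/281474976710656 = 27485885585032875/274877906944.
Numerically: E[X] ≈ 9.999e+04.

E[X] = 653837184000 · (3/8)^{16} = 27485885585032875/274877906944 ≈ 9.999e+04.


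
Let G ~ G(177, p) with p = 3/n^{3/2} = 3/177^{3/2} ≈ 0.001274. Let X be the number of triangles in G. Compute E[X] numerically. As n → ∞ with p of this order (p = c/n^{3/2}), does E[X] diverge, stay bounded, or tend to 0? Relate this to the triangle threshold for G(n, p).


Number of potential triangles: C(177, 3) = 908600.
Each occurs with probability p³ ≈ (0.001274)³ ≈ 2.0676835e-09.
By linearity: E[X] = C(177, 3)·p³ ≈ 908600 · 2.0676835e-09 ≈ 0.00188.
Since α = 3/2 > 1, p = c/n^{3/2} = o(1/n) is below the triangle threshold p ~ 1/n. Asymptotically E[X] ~ (c³/6)·n^{3(1−α)} = (3³/6)·n^{-1.5} → 0, so by Markov's inequality G has no triangles w.h.p.

E[X] ≈ 0.00188; in regime p = Θ(1/n^{3/2}) E[X] tends to 0 (below the triangle threshold p ~ 1/n).


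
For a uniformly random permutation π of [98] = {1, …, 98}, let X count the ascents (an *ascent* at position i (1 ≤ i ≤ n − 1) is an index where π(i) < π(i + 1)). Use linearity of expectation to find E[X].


Write X = Σ X_I over i = 1, …, 97, with X_I the indicator of one ascent.
There are 97 indicators.
For each fixed i, the pair (π(i), π(i+1)) is a uniformly random ordered pair of distinct values from {1, …, 98}; by symmetry P[π(i) < π(i+1)] = 1/2.
By linearity: E[X] = 97 · (1/2) = (98 − 1) · (1/2) = 97/2 ≈ 48.50000.

E[X] = 97/2 = 48.50000.


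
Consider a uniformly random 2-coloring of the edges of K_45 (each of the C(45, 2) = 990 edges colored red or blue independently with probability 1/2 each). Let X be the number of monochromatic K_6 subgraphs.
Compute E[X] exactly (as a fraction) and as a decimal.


Let X = Σ_S X_S over the C(45, 6) = 8145060 subsets S of size 6, where X_S = 1 if the K_6 on S is monochromatic.
For a fixed S, the K_6 on S has C(6, 2) = 15 edges. P[all 15 edges red] = (1/2)^15, and likewise for blue, so P[monochromatic] = 2·(1/2)^15 = 2^{1 − 15} = 1/16384.
By linearity: E[X] = C(45, 6) · 2^{1 − 15} = 8145060 · 1/16384 = 2036265/4096.
Numerically: E[X] ≈ 497.13501.

E[X] = C(45,6)·2^(1−C(6,2)) = 2036265/4096 ≈ 497.13501.


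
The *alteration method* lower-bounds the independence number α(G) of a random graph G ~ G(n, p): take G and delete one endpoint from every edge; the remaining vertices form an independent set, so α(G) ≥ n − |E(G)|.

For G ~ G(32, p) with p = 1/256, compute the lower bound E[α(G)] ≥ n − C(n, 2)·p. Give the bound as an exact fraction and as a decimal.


E[|E(G)|] = C(32, 2)·p = 496 · (1/256) = 31/16.
E[α(G)] ≥ n − E[|E(G)|] = 32 − 31/16 = 481/16.
Numerically: ≈ 30.062.
(This is only a lower bound; the true E[α(G)] may be larger.)

E[α(G)] ≥ 481/16 ≈ 30.062.


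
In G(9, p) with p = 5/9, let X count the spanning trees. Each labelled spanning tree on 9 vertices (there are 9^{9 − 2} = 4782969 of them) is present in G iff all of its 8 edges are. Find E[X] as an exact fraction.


K_9 has 9^{9 − 2} = 4782969 labelled spanning trees.
For each such spanning tree H, let X_H = 1 if all 8 edges of H are present in G. Then P[X_H = 1] = p^{8} = (5/9)^{8} = 390625/43046721.
By linearity of expectation: E[X] = Σ_H E[X_H] = 4782969 · p^{8} = 4782969 · 390625/43046721 = 390625/9.
Numerically: E[X] ≈ 4.34e+04.

E[X] = 4782969 · (5/9)^{8} = 390625/9 ≈ 4.34e+04.


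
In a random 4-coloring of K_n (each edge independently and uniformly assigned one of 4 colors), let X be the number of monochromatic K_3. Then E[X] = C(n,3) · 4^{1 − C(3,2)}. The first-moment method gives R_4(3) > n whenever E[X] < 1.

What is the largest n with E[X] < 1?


We need C(n, 3) · 4^{1 − 3} < 1, i.e. C(n, 3) < 4^{3 − 1} = 16.
Check values of n near the boundary:
  n = 3: C(3, 3) = 1; 1 < 16? YES
  n = 4: C(4, 3) = 4; 4 < 16? YES
  n = 5: C(5, 3) = 10; 10 < 16? YES
  n = 6: C(6, 3) = 20; 20 < 16? NO
  n = 7: C(7, 3) = 35; 35 < 16? NO
  n = 8: C(8, 3) = 56; 56 < 16? NO
The largest n with C(n, 3) < 16 is n = 5 (where E[X] = 5/8 ≈ 0.6250). Hence R_4(3) > 5, i.e. R_4(3) ≥ 6.

Largest n = 5; hence R_4(3) > 5.


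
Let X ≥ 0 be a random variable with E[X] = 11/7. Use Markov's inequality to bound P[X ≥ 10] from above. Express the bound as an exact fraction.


μ = E[X] = 11/7, a = 10.
Markov: P[X ≥ 10] ≤ μ/a = (11/7)/10 = 11/70.
Numerically: ≈ 0.1571.
(Since a = 10 > μ = 1.5714, the bound 11/70 is < 1 and informative.)

P[X ≥ 10] ≤ 11/70 ≈ 0.1571.


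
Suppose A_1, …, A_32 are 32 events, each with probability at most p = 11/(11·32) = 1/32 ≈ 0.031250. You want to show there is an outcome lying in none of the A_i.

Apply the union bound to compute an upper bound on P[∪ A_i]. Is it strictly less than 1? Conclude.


Union bound: P[∪_{i=1}^{32} A_i] ≤ Σ_i P[A_i] ≤ 32·p = 32·(1/32) = 1.
Numerically: 1 ≈ 1.000000.
Is 1 < 1? NO.
Since the bound 1 is ≥ 1, the union bound is uninformative here; it does NOT by itself certify existence.

32·p = 1 ≈ 1.000000; existence NOT certified by the union bound.


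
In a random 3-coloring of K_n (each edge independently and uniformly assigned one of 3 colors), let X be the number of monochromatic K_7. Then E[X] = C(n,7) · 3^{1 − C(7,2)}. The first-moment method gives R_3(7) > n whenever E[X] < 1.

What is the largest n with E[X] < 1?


We need C(n, 7) · 3^{1 − 21} < 1, i.e. C(n, 7) < 3^{21 − 1} = 3486784401.
Check values of n near the boundary:
  n = 77: C(77, 7) = 2404808340; 2404808340 < 3486784401? YES
  n = 78: C(78, 7) = 2641902120; 2641902120 < 3486784401? YES
  n = 79: C(79, 7) = 2898753715; 2898753715 < 3486784401? YES
  n = 80: C(80, 7) = 3176716400; 3176716400 < 3486784401? YES
  n = 81: C(81, 7) = 3477216600; 3477216600 < 3486784401? YES
  n = 82: C(82, 7) = 3801756816; 3801756816 < 3486784401? NO
The largest n with C(n, 7) < 3486784401 is n = 81 (where E[X] = 42928600/43046721 ≈ 0.9973). Hence R_3(7) > 81, i.e. R_3(7) ≥ 82.

Largest n = 81; hence R_3(7) > 81.


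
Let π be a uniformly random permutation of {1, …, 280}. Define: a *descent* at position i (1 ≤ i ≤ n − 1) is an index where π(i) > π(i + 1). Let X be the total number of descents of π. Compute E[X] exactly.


Write X = Σ X_I over i = 1, …, 279, with X_I the indicator of one descent.
There are 279 indicators.
For each fixed i, the pair (π(i), π(i+1)) is a uniformly random ordered pair of distinct values from {1, …, 280}; by symmetry P[π(i) > π(i+1)] = 1/2.
By linearity: E[X] = 279 · (1/2) = (280 − 1) · (1/2) = 279/2 ≈ 139.500.

E[X] = 279/2 = 139.500.


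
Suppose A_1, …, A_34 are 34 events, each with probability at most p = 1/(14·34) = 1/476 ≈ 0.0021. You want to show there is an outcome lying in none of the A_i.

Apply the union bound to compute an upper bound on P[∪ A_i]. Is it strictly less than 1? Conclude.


Union bound: P[∪_{i=1}^{34} A_i] ≤ Σ_i P[A_i] ≤ 34·p = 34·(1/476) = 1/14.
Numerically: 1/14 ≈ 0.0714.
Is 1/14 < 1? YES.
Since P[∪ A_i] ≤ 1/14 < 1, the complement has P[∩ A_i^c] ≥ 1 − 1/14 = 13/14 > 0, so some outcome avoids every A_i.

34·p = 1/14 ≈ 0.0714; existence CERTIFIED by the union bound.


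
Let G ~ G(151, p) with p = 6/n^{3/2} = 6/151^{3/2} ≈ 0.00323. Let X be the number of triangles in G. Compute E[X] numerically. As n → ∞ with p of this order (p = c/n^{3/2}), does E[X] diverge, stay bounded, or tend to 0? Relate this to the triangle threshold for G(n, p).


Number of potential triangles: C(151, 3) = 562475.
Each occurs with probability p³ ≈ (0.00323)³ ≈ 3.38110e-08.
By linearity: E[X] = C(151, 3)·p³ ≈ 562475 · 3.38110e-08 ≈ 0.019.
Since α = 3/2 > 1, p = c/n^{3/2} = o(1/n) is below the triangle threshold p ~ 1/n. Asymptotically E[X] ~ (c³/6)·n^{3(1−α)} = (6³/6)·n^{-1.5} → 0, so by Markov's inequality G has no triangles w.h.p.

E[X] ≈ 0.019; in regime p = Θ(1/n^{3/2}) E[X] tends to 0 (below the triangle threshold p ~ 1/n).


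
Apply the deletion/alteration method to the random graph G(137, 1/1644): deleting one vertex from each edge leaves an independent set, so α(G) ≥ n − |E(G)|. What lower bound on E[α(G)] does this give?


E[|E(G)|] = C(137, 2)·p = 9316 · (1/1644) = 17/3.
E[α(G)] ≥ n − E[|E(G)|] = 137 − 17/3 = 394/3.
Numerically: ≈ 131.333333.
(This is only a lower bound; the true E[α(G)] may be larger.)

E[α(G)] ≥ 394/3 ≈ 131.333333.


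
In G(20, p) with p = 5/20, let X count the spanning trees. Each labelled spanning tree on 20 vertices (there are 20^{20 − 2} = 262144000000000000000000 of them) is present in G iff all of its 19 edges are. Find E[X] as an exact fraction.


K_20 has 20^{20 − 2} = 262144000000000000000000 labelled spanning trees.
For each such spanning tree H, let X_H = 1 if all 19 edges of H are present in G. Then P[X_H = 1] = p^{19} = (1/4)^{19} = 1/274877906944.
By linearity of expectation: E[X] = Σ_H E[X_H] = 262144000000000000000000 · p^{19} = 262144000000000000000000 · 1/274877906944 = 3814697265625/4.
Numerically: E[X] ≈ 9.54e+11.

E[X] = 262144000000000000000000 · (1/4)^{19} = 3814697265625/4 ≈ 9.54e+11.


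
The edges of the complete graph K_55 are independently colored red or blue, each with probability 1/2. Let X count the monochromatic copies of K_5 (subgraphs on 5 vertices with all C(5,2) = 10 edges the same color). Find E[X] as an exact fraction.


Let X = Σ_S X_S over the C(55, 5) = 3478761 subsets S of size 5, where X_S = 1 if the K_5 on S is monochromatic.
For a fixed S, the K_5 on S has C(5, 2) = 10 edges. P[all 10 edges red] = (1/2)^10, and likewise for blue, so P[monochromatic] = 2·(1/2)^10 = 2^{1 − 10} = 1/512.
By linearity: E[X] = C(55, 5) · 2^{1 − 10} = 3478761 · 1/512 = 3478761/512.
Numerically: E[X] ≈ 6794.455.

E[X] = C(55,5)·2^(1−C(5,2)) = 3478761/512 ≈ 6794.455.


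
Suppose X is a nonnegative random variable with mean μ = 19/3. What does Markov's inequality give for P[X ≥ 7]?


μ = E[X] = 19/3, a = 7.
Markov: P[X ≥ 7] ≤ μ/a = (19/3)/7 = 19/21.
Numerically: ≈ 0.90476.
(Since a = 7 > μ = 6.33333, the bound 19/21 is < 1 and informative.)

P[X ≥ 7] ≤ 19/21 ≈ 0.90476.


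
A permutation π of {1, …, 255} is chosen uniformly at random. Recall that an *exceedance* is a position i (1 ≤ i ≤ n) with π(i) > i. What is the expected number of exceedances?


Write X = Σ_{i=1}^{255} X_i, where X_i = 1_{π(i) > i}.
For each fixed i, π(i) is uniform over {1, …, 255} (marginal of a uniform permutation), so P[π(i) > i] = (n − i)/n. Summing: Σ_{i=1}^{255} (n − i)/n = (0 + 1 + … + 254)/255 = 255(255 − 1)/(2·255) = (255 − 1)/2.
Hence E[X] = Σ_{i=1}^{255} (255 − i)/255 = 127 ≈ 127.0000.

E[X] = 127 = 127.0000.


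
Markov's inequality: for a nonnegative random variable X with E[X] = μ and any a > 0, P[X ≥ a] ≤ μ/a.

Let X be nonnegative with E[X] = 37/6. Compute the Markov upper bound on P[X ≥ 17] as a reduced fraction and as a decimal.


μ = E[X] = 37/6, a = 17.
Markov: P[X ≥ 17] ≤ μ/a = (37/6)/17 = 37/102.
Numerically: ≈ 0.363.
(Since a = 17 > μ = 6.167, the bound 37/102 is < 1 and informative.)

P[X ≥ 17] ≤ 37/102 ≈ 0.363.


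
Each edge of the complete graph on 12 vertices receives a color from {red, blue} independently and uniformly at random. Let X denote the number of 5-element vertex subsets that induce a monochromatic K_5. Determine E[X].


Let X = Σ_S X_S over the C(12, 5) = 792 subsets S of size 5, where X_S = 1 if the K_5 on S is monochromatic.
For a fixed S, the K_5 on S has C(5, 2) = 10 edges. P[all 10 edges red] = (1/2)^10, and likewise for blue, so P[monochromatic] = 2·(1/2)^10 = 2^{1 − 10} = 1/512.
By linearity: E[X] = C(12, 5) · 2^{1 − 10} = 792 · 1/512 = 99/64.
Numerically: E[X] ≈ 1.54688.

E[X] = C(12,5)·2^(1−C(5,2)) = 99/64 ≈ 1.54688.


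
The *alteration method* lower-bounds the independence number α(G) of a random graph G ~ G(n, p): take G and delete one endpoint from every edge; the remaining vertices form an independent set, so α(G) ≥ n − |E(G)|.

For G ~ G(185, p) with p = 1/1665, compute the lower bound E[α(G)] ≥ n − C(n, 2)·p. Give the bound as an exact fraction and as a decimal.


E[|E(G)|] = C(185, 2)·p = 17020 · (1/1665) = 92/9.
E[α(G)] ≥ n − E[|E(G)|] = 185 − 92/9 = 1573/9.
Numerically: ≈ 174.778.
(This is only a lower bound; the true E[α(G)] may be larger.)

E[α(G)] ≥ 1573/9 ≈ 174.778.


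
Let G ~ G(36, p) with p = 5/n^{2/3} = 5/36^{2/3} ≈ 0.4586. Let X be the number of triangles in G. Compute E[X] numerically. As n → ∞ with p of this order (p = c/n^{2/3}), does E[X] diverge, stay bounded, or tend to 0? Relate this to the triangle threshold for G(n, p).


Number of potential triangles: C(36, 3) = 7140.
Each occurs with probability p³ ≈ (0.4586)³ ≈ 9.645062e-02.
By linearity: E[X] = C(36, 3)·p³ ≈ 7140 · 9.645062e-02 ≈ 688.6574.
Since α = 2/3 < 1, p = c/n^{2/3} ≫ 1/n is above the triangle threshold p ~ 1/n. Asymptotically E[X] ~ (c³/6)·n^{3(1−α)} = (5³/6)·n^{1} → ∞; triangles are abundant w.h.p.

E[X] ≈ 688.6574; in regime p = Θ(1/n^{2/3}) E[X] diverges (above the triangle threshold p ~ 1/n).
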